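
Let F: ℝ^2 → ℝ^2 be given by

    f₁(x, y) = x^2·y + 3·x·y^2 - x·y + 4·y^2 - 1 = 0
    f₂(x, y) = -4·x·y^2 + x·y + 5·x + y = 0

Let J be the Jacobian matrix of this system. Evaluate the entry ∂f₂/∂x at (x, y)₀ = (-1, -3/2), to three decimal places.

-5.500

∂f₂/∂x = -4·y^2 + y + 5.
At (-1, -3/2) this is -5.500.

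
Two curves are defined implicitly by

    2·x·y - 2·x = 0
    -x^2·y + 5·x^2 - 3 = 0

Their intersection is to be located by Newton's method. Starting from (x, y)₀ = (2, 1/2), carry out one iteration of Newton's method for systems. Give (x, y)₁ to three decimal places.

At (2, 1/2): F = (-2.000, 15.000).
Jacobian J = [[2·y - 2, 2·x], [-2·x·y + 10·x, -x^2]].
At the point, J = [[-1.000, 4.000], [18.000, -4.000]] (det J = -68.000).
Solving J·Δ = −F gives Δ = (-0.765, 0.309).
Then the next iterate is (x, y)₁ = (1.235, 0.809).

(1.235, 0.809)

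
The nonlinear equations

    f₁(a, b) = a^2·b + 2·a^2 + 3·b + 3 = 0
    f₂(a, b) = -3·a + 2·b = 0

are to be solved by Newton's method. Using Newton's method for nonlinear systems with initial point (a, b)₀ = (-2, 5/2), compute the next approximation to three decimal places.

At (-2, 5/2): F = (28.500, 11.000).
Jacobian J = [[2·a·b + 4·a, a^2 + 3], [-3, 2]].
At the point, J = [[-18.000, 7.000], [-3.000, 2.000]] (det J = -15.000).
Solving J·Δ = −F gives Δ = (-1.333, -7.500).
Then the next iterate is (a, b)₁ = (-3.333, -5.000).

(-3.333, -5.000)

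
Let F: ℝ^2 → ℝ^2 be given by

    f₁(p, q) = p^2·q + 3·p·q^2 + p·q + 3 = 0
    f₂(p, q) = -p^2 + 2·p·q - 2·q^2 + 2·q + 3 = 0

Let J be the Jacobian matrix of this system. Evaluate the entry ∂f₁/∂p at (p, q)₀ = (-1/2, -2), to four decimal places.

∂f₁/∂p = 2·p·q + 3·q^2 + q.
At (-1/2, -2) this is 12.0000.

12.0000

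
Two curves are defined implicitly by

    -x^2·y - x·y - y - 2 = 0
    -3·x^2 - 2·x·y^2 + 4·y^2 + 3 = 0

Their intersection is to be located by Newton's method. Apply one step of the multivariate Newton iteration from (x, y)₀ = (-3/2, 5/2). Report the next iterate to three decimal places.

(-0.593, 1.448)

At (-3/2, 5/2): F = (-6.375, 40.000).
Jacobian J = [[-2·x·y - y, -x^2 - x - 1], [-6·x - 2·y^2, -4·x·y + 8·y]].
At the point, J = [[5.000, -1.750], [-3.500, 35.000]] (det J = 168.875).
Solving J·Δ = −F gives Δ = (0.907, -1.052).
Then the next iterate is (x, y)₁ = (-0.593, 1.448).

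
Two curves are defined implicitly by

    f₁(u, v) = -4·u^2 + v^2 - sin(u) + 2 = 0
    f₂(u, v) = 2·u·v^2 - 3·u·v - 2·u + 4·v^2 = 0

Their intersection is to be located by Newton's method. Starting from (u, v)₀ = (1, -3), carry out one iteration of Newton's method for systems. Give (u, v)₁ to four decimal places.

(0.7395, -1.6029)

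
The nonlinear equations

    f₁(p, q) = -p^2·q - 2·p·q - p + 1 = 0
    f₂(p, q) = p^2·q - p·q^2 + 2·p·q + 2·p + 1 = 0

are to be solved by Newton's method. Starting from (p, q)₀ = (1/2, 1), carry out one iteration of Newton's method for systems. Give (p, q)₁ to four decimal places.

(-0.3125, 3.0000)

At (1/2, 1): F = (-0.7500, 2.7500).
Jacobian J = [[-2·p·q - 2·q - 1, -p^2 - 2·p], [2·p·q - q^2 + 2·q + 2, p^2 - 2·p·q + 2·p]].
At the point, J = [[-4.0000, -1.2500], [4.0000, 0.2500]] (det J = 4.0000).
Solving J·Δ = −F gives Δ = (-0.8125, 2.0000).
Then the next iterate is (p, q)₁ = (-0.3125, 3.0000).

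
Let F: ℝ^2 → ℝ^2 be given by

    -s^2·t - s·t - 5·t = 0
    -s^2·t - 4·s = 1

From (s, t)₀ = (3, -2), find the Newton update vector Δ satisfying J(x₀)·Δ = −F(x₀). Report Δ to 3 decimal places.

(22.100, 20.200)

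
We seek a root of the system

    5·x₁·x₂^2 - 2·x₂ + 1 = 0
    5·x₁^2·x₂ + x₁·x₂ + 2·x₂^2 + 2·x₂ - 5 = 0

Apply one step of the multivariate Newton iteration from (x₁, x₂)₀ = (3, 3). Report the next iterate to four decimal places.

(1.8350, 2.1185)

At (3, 3): F = (130.0000, 163.0000).
Jacobian J = [[5·x₂^2, 10·x₁·x₂ - 2], [10·x₁·x₂ + x₂, 5·x₁^2 + x₁ + 4·x₂ + 2]].
At the point, J = [[45.0000, 88.0000], [93.0000, 62.0000]] (det J = -5394.0000).
Solving J·Δ = −F gives Δ = (-1.1650, -0.8815).
Then the next iterate is (x₁, x₂)₁ = (1.8350, 2.1185).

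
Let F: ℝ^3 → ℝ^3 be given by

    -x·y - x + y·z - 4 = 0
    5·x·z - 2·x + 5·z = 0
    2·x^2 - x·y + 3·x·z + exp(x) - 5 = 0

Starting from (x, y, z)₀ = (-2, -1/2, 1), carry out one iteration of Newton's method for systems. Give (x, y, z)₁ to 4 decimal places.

(-2.0536, 0.6191, 0.7679)

At (-2, -1/2, 1): F = (-3.5000, -1.0000, -3.864665).
Jacobian J = [[-y - 1, -x + z, y], [5·z - 2, 0, 5·x + 5], [4·x - y + 3·z + exp(x), -x, 3·x]].
At the point, J = [[-0.5000, 3.0000, -0.5000], [3.0000, 0.0000, -5.0000], [-4.364665, 2.0000, -6.0000]] (det J = 111.469971).
Solving J·Δ = −F gives Δ = (-0.0536, 1.1191, -0.2321).
Then the next iterate is (x, y, z)₁ = (-2.0536, 0.6191, 0.7679).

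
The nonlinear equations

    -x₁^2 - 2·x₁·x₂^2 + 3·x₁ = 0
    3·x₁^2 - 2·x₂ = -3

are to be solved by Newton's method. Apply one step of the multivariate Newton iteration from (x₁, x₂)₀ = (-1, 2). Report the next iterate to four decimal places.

(-0.5556, 1.6667)

At (-1, 2): F = (4.0000, 2.0000).
Jacobian J = [[-2·x₁ - 2·x₂^2 + 3, -4·x₁·x₂], [6·x₁, -2]].
At the point, J = [[-3.0000, 8.0000], [-6.0000, -2.0000]] (det J = 54.0000).
Solving J·Δ = −F gives Δ = (0.4444, -0.3333).
Then the next iterate is (x₁, x₂)₁ = (-0.5556, 1.6667).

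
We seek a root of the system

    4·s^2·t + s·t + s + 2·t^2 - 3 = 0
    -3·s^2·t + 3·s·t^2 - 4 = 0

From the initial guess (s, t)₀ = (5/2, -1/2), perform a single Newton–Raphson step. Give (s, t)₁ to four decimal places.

At (5/2, -1/2): F = (-13.7500, 7.2500).
Jacobian J = [[8·s·t + t + 1, 4·s^2 + s + 4·t], [-6·s·t + 3·t^2, -3·s^2 + 6·s·t]].
At the point, J = [[-9.5000, 25.5000], [8.2500, -26.2500]] (det J = 39.0000).
Solving J·Δ = −F gives Δ = (-4.5144, -1.1426).
Then the next iterate is (s, t)₁ = (-2.0144, -1.6426).

(-2.0144, -1.6426)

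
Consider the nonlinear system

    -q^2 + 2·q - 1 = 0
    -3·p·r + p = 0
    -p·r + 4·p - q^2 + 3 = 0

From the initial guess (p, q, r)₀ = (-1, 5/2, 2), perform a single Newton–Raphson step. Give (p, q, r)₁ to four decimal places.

(-0.1364, 1.7500, 1.7727)

At (-1, 5/2, 2): F = (-2.2500, 5.0000, -5.2500).
Jacobian J = [[0, -2·q + 2, 0], [-3·r + 1, 0, -3·p], [-r + 4, -2·q, -p]].
At the point, J = [[0.0000, -3.0000, 0.0000], [-5.0000, 0.0000, 3.0000], [2.0000, -5.0000, 1.0000]] (det J = -33.0000).
Solving J·Δ = −F gives Δ = (0.8636, -0.7500, -0.2273).
Then the next iterate is (p, q, r)₁ = (-0.1364, 1.7500, 1.7727).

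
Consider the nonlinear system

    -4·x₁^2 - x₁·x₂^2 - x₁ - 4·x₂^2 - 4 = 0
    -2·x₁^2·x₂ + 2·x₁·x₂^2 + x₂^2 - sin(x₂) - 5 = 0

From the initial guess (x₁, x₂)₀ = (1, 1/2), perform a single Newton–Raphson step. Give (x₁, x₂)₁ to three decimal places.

(-2.464, 4.858)

At (1, 1/2): F = (-10.250, -5.72943).
Jacobian J = [[-8·x₁ - x₂^2 - 1, -2·x₁·x₂ - 8·x₂], [-4·x₁·x₂ + 2·x₂^2, -2·x₁^2 + 4·x₁·x₂ + 2·x₂ - cos(x₂)]].
At the point, J = [[-9.250, -5.000], [-1.500, 0.12242]] (det J = -8.63236).
Solving J·Δ = −F gives Δ = (-3.464, 4.358).
Then the next iterate is (x₁, x₂)₁ = (-2.464, 4.858).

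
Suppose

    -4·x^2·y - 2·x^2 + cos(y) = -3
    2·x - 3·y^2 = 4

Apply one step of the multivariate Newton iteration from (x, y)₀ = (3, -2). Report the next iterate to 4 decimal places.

At (3, -2): F = (56.583853, -10.0000).
Jacobian J = [[-8·x·y - 4·x, -4·x^2 - sin(y)], [2, -6·y]].
At the point, J = [[36.0000, -35.090703], [2.0000, 12.0000]] (det J = 502.181405).
Solving J·Δ = −F gives Δ = (-0.6533, 0.9422).
Then the next iterate is (x, y)₁ = (2.3467, -1.0578).

(2.3467, -1.0578)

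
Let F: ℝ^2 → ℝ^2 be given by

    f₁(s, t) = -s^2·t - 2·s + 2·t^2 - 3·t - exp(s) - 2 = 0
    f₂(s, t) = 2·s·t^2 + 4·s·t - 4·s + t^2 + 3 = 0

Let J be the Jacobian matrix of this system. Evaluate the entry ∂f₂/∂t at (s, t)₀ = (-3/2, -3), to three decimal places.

∂f₂/∂t = 4·s·t + 4·s + 2·t.
At (-3/2, -3) this is 6.000.

6.000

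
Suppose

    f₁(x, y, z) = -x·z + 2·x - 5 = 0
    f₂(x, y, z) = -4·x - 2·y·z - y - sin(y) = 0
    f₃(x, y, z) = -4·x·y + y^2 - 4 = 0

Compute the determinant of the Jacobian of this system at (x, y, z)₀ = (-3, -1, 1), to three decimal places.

-97.516

J = [[-z + 2, 0, -x], [-4, -2·z - cos(y) - 1, -2·y], [-4·y, -4·x + 2·y, 0]].
At the point, J = [[1.000, 0.000, 3.000], [-4.000, -3.54030, 2.000], [4.000, 10.000, 0.000]].
det J = -97.516.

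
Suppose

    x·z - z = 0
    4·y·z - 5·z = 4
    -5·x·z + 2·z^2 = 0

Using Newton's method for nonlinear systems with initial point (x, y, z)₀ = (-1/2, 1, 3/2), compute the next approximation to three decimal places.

(4.000, 2.417, 4.500)

At (-1/2, 1, 3/2): F = (-2.250, -5.500, 8.250).
Jacobian J = [[z, 0, x - 1], [0, 4·z, 4·y - 5], [-5·z, 0, -5·x + 4·z]].
At the point, J = [[1.500, 0.000, -1.500], [0.000, 6.000, -1.000], [-7.500, 0.000, 8.500]] (det J = 9.000).
Solving J·Δ = −F gives Δ = (4.500, 1.417, 3.000).
Then the next iterate is (x, y, z)₁ = (4.000, 2.417, 4.500).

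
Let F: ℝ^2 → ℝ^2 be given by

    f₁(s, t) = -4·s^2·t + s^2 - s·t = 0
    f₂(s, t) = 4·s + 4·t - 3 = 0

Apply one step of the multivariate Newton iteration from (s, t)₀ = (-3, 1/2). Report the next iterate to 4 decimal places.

(-0.0195, 0.7695)

At (-3, 1/2): F = (-7.5000, -13.0000).
Jacobian J = [[-8·s·t + 2·s - t, -4·s^2 - s], [4, 4]].
At the point, J = [[5.5000, -33.0000], [4.0000, 4.0000]] (det J = 154.0000).
Solving J·Δ = −F gives Δ = (2.9805, 0.2695).
Then the next iterate is (s, t)₁ = (-0.0195, 0.7695).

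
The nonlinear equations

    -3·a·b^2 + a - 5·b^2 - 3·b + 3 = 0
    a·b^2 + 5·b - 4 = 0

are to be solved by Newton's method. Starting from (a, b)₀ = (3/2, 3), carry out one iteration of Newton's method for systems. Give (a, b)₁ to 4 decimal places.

(0.3068, 2.0170)

At (3/2, 3): F = (-90.0000, 24.5000).
Jacobian J = [[-3·b^2 + 1, -6·a·b - 10·b - 3], [b^2, 2·a·b + 5]].
At the point, J = [[-26.0000, -60.0000], [9.0000, 14.0000]] (det J = 176.0000).
Solving J·Δ = −F gives Δ = (-1.1932, -0.9830).
Then the next iterate is (a, b)₁ = (0.3068, 2.0170).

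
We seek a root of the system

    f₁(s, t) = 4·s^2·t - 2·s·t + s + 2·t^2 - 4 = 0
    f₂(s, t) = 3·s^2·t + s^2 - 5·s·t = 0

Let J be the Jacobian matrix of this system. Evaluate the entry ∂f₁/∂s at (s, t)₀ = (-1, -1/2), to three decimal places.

∂f₁/∂s = 8·s·t - 2·t + 1.
At (-1, -1/2) this is 6.000.

6.000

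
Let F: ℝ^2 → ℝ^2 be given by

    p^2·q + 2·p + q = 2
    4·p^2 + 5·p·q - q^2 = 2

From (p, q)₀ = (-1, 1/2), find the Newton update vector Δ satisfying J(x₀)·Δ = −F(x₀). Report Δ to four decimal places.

At (-1, 1/2): F = (-3.0000, -0.7500).
Jacobian J = [[2·p·q + 2, p^2 + 1], [8·p + 5·q, 5·p - 2·q]].
At the point, J = [[1.0000, 2.0000], [-5.5000, -6.0000]] (det J = 5.0000).
Solving J·Δ = −F gives Δ = (-3.9000, 3.4500).

(-3.9000, 3.4500)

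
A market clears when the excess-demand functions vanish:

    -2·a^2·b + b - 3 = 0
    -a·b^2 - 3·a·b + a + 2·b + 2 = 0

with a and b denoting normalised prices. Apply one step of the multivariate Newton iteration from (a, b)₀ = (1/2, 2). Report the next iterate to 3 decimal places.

(0.286, 4.286)

At (1/2, 2): F = (-2.000, 1.500).
Jacobian J = [[-4·a·b, -2·a^2 + 1], [-b^2 - 3·b + 1, -2·a·b - 3·a + 2]].
At the point, J = [[-4.000, 0.500], [-9.000, -1.500]] (det J = 10.500).
Solving J·Δ = −F gives Δ = (-0.214, 2.286).
Then the next iterate is (a, b)₁ = (0.286, 4.286).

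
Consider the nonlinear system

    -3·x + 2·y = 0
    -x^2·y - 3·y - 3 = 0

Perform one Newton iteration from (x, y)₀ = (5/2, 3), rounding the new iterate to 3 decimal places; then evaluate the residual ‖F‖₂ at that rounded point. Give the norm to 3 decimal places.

At (5/2, 3): F = (-1.500, -30.750).
Jacobian J = [[-3, 2], [-2·x·y, -x^2 - 3]].
At the point, J = [[-3.000, 2.000], [-15.000, -9.250]] (det J = 57.750).
Solving J·Δ = −F gives Δ = (-1.305, -1.208).
Then the next iterate is (x, y)₁ = (1.195, 1.792).
Re-evaluating at (1.195, 1.792): F = (-0.001, -10.93502), so ‖F‖₂ = 10.935.

10.935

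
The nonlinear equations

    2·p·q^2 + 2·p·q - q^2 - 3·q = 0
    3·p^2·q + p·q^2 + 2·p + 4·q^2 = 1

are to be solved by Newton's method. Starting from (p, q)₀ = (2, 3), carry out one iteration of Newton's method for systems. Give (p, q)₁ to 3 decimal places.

At (2, 3): F = (30.000, 93.000).
Jacobian J = [[2·q^2 + 2·q, 4·p·q + 2·p - 2·q - 3], [6·p·q + q^2 + 2, 3·p^2 + 2·p·q + 8·q]].
At the point, J = [[24.000, 19.000], [47.000, 48.000]] (det J = 259.000).
Solving J·Δ = −F gives Δ = (1.263, -3.174).
Then the next iterate is (p, q)₁ = (3.263, -0.174).

(3.263, -0.174)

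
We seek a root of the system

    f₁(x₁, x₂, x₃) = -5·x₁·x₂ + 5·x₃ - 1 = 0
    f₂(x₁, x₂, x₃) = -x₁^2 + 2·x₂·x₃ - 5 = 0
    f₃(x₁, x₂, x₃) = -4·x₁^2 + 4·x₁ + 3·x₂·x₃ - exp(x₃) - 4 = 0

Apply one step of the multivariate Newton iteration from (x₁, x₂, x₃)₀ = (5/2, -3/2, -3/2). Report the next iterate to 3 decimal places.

(2.272, -1.546, -3.323)

At (5/2, -3/2, -3/2): F = (10.250, -6.750, -12.47313).
Jacobian J = [[-5·x₂, -5·x₁, 5], [-2·x₁, 2·x₃, 2·x₂], [-8·x₁ + 4, 3·x₃, 3·x₂ - exp(x₃)]].
At the point, J = [[7.500, -12.500, 5.000], [-5.000, -3.000, -3.000], [-16.000, -4.500, -4.72313]] (det J = -427.28394).
Solving J·Δ = −F gives Δ = (-0.228, -0.046, -1.823).
Then the next iterate is (x₁, x₂, x₃)₁ = (2.272, -1.546, -3.323).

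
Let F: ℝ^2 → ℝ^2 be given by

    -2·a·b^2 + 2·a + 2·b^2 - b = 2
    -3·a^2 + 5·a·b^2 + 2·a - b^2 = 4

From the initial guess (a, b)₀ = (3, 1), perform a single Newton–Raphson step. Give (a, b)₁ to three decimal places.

At (3, 1): F = (-1.000, -11.000).
Jacobian J = [[-2·b^2 + 2, -4·a·b + 4·b - 1], [-6·a + 5·b^2 + 2, 10·a·b - 2·b]].
At the point, J = [[0.000, -9.000], [-11.000, 28.000]] (det J = -99.000).
Solving J·Δ = −F gives Δ = (-1.283, -0.111).
Then the next iterate is (a, b)₁ = (1.717, 0.889).

(1.717, 0.889)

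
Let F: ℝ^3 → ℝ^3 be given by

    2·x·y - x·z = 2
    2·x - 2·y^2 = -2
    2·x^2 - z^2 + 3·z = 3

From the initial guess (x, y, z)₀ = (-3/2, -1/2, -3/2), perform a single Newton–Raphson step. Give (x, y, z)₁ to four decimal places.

(-0.7625, -0.4875, 0.1125)

At (-3/2, -1/2, -3/2): F = (-2.7500, -1.5000, -5.2500).
Jacobian J = [[2·y - z, 2·x, -x], [2, -4·y, 0], [4·x, 0, -2·z + 3]].
At the point, J = [[0.5000, -3.0000, 1.5000], [2.0000, 2.0000, 0.0000], [-6.0000, 0.0000, 6.0000]] (det J = 60.0000).
Solving J·Δ = −F gives Δ = (0.7375, 0.0125, 1.6125).
Then the next iterate is (x, y, z)₁ = (-0.7625, -0.4875, 0.1125).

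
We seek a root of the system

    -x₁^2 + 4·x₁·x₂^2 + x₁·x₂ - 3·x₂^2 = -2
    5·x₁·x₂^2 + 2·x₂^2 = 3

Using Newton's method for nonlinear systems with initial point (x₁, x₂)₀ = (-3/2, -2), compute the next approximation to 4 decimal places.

At (-3/2, -2): F = (-33.2500, -25.0000).
Jacobian J = [[-2·x₁ + 4·x₂^2 + x₂, 8·x₁·x₂ + x₁ - 6·x₂], [5·x₂^2, 10·x₁·x₂ + 4·x₂]].
At the point, J = [[17.0000, 34.5000], [20.0000, 22.0000]] (det J = -316.0000).
Solving J·Δ = −F gives Δ = (0.4146, 0.7595).
Then the next iterate is (x₁, x₂)₁ = (-1.0854, -1.2405).

(-1.0854, -1.2405)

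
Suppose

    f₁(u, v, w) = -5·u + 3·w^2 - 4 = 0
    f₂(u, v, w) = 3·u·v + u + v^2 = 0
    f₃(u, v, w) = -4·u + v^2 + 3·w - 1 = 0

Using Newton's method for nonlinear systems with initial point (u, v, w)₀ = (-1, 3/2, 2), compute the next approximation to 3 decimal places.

At (-1, 3/2, 2): F = (13.000, -3.250, 11.250).
Jacobian J = [[-5, 0, 6·w], [3·v + 1, 3·u + 2·v, 0], [-4, 2·v, 3]].
At the point, J = [[-5.000, 0.000, 12.000], [5.500, 0.000, 0.000], [-4.000, 3.000, 3.000]] (det J = 198.000).
Solving J·Δ = −F gives Δ = (0.591, -2.125, -0.837).
Then the next iterate is (u, v, w)₁ = (-0.409, -0.625, 1.163).

(-0.409, -0.625, 1.163)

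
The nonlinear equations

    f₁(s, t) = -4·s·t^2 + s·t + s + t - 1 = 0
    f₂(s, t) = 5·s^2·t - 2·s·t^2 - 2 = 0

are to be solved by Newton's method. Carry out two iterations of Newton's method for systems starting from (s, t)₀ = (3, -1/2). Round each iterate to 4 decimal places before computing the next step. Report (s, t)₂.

(1.0062, -0.1993)

At (3, -1/2): F = (-3.0000, -26.0000).
Jacobian J = [[-4·t^2 + t + 1, -8·s·t + s + 1], [10·s·t - 2·t^2, 5·s^2 - 4·s·t]].
At the point, J = [[-0.5000, 16.0000], [-15.5000, 51.0000]] (det J = 222.5000).
Solving J·Δ = −F gives Δ = (-1.1820, 0.1506).
Then the next iterate is (s, t)₁ = (1.8180, -0.3494).
Round to (1.8180, -0.3494) and repeat: F = (-1.054378, -8.217936), J = [[0.162279, 7.899674], [-6.596253, 19.066457]].
Δ = (-0.8118, 0.1501), so (s, t)₂ = (1.0062, -0.1993).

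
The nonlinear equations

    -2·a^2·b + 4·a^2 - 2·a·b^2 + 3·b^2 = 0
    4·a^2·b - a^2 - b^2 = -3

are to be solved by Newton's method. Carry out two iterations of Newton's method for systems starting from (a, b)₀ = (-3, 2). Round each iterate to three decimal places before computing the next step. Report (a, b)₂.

At (-3, 2): F = (36.000, 62.000).
Jacobian J = [[-4·a·b + 8·a - 2·b^2, -2·a^2 - 4·a·b + 6·b], [8·a·b - 2·a, 4·a^2 - 2·b]].
At the point, J = [[-8.000, 18.000], [-42.000, 32.000]] (det J = 500.000).
Solving J·Δ = −F gives Δ = (-0.072, -2.032).
Then the next iterate is (a, b)₁ = (-3.072, -0.032).
Round to (-3.072, -0.032) and repeat: F = (38.36208, -7.64617), J = [[-24.97126, -19.45958], [6.93043, 37.81274]].
Δ = (1.608, -0.093), so (a, b)₂ = (-1.464, -0.125).

(-1.464, -0.125)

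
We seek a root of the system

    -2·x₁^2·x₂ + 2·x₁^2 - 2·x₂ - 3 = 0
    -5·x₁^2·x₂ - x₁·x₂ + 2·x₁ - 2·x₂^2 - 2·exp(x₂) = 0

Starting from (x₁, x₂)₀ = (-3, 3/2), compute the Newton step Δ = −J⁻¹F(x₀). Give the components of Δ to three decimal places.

(1.399, -0.330)

At (-3, 3/2): F = (-15.000, -82.46338).
Jacobian J = [[-4·x₁·x₂ + 4·x₁, -2·x₁^2 - 2], [-10·x₁·x₂ - x₂ + 2, -5·x₁^2 - x₁ - 4·x₂ - 2·exp(x₂)]].
At the point, J = [[6.000, -20.000], [45.500, -56.96338]] (det J = 568.21973).
Solving J·Δ = −F gives Δ = (1.399, -0.330).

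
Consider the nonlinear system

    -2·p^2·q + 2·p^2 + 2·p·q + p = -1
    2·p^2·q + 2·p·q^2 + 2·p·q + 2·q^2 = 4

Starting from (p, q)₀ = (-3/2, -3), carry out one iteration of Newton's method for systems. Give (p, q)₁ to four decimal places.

(-10.5000, 35.3333)

At (-3/2, -3): F = (26.5000, -17.5000).
Jacobian J = [[-4·p·q + 4·p + 2·q + 1, -2·p^2 + 2·p], [4·p·q + 2·q^2 + 2·q, 2·p^2 + 4·p·q + 2·p + 4·q]].
At the point, J = [[-29.0000, -7.5000], [30.0000, 7.5000]] (det J = 7.5000).
Solving J·Δ = −F gives Δ = (-9.0000, 38.3333).
Then the next iterate is (p, q)₁ = (-10.5000, 35.3333).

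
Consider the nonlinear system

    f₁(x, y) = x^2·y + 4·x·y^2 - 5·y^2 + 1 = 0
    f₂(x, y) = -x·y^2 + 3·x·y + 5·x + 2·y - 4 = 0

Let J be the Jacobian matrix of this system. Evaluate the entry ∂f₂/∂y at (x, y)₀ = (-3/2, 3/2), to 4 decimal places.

2.0000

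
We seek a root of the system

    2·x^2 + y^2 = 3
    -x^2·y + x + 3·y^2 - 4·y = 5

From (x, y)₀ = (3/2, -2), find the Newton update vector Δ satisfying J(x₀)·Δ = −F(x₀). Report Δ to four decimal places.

(-0.2009, 1.0736)

At (3/2, -2): F = (5.5000, 21.0000).
Jacobian J = [[4·x, 2·y], [-2·x·y + 1, -x^2 + 6·y - 4]].
At the point, J = [[6.0000, -4.0000], [7.0000, -18.2500]] (det J = -81.5000).
Solving J·Δ = −F gives Δ = (-0.2009, 1.0736).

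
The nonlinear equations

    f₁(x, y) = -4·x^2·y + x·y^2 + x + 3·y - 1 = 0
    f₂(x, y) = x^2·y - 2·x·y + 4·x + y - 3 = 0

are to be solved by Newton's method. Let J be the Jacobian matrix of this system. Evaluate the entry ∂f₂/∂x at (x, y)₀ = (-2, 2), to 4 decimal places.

-8.0000

∂f₂/∂x = 2·x·y - 2·y + 4.
At (-2, 2) this is -8.0000.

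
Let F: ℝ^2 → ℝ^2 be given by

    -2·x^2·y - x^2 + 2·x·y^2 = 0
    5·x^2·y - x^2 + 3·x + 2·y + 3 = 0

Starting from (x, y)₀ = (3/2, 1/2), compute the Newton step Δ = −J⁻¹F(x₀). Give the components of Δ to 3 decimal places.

At (3/2, 1/2): F = (-3.750, 11.875).
Jacobian J = [[-4·x·y - 2·x + 2·y^2, -2·x^2 + 4·x·y], [10·x·y - 2·x + 3, 5·x^2 + 2]].
At the point, J = [[-5.500, -1.500], [7.500, 13.250]] (det J = -61.625).
Solving J·Δ = −F gives Δ = (-0.517, -0.603).

(-0.517, -0.603)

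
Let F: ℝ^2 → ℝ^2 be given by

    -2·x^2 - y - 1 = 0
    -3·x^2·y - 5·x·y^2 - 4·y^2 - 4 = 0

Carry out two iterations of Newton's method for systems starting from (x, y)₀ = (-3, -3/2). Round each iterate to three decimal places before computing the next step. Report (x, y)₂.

(-0.856, -1.544)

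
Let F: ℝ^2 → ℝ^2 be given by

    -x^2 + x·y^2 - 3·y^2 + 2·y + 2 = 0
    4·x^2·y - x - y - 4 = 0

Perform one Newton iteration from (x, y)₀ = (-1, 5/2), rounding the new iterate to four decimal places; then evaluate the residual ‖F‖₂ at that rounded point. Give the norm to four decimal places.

4.5173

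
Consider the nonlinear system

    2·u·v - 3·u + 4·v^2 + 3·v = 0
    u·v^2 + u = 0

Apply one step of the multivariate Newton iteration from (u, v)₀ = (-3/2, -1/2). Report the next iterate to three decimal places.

(-0.750, 0.125)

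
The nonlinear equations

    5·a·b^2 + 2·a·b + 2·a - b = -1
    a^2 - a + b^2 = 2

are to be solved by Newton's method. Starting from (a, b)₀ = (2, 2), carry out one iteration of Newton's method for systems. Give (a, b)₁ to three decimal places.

(3.280, 0.040)

At (2, 2): F = (51.000, 4.000).
Jacobian J = [[5·b^2 + 2·b + 2, 10·a·b + 2·a - 1], [2·a - 1, 2·b]].
At the point, J = [[26.000, 43.000], [3.000, 4.000]] (det J = -25.000).
Solving J·Δ = −F gives Δ = (1.280, -1.960).
Then the next iterate is (a, b)₁ = (3.280, 0.040).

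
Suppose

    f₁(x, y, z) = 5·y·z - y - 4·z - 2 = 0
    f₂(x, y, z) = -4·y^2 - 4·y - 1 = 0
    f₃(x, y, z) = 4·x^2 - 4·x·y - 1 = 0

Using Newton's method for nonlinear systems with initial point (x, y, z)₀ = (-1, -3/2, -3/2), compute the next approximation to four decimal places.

(-1.5000, -1.0000, -0.4130)

At (-1, -3/2, -3/2): F = (16.7500, -4.0000, -3.0000).
Jacobian J = [[0, 5·z - 1, 5·y - 4], [0, -8·y - 4, 0], [8·x - 4·y, -4·x, 0]].
At the point, J = [[0.0000, -8.5000, -11.5000], [0.0000, 8.0000, 0.0000], [-2.0000, 4.0000, 0.0000]] (det J = -184.0000).
Solving J·Δ = −F gives Δ = (-0.5000, 0.5000, 1.0870).
Then the next iterate is (x, y, z)₁ = (-1.5000, -1.0000, -0.4130).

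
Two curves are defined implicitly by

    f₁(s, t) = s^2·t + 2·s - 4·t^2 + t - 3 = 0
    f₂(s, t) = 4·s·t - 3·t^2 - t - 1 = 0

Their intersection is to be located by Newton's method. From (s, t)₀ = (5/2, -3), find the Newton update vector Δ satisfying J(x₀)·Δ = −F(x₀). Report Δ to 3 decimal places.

(-8.896, -1.917)

At (5/2, -3): F = (-55.750, -55.000).
Jacobian J = [[2·s·t + 2, s^2 - 8·t + 1], [4·t, 4·s - 6·t - 1]].
At the point, J = [[-13.000, 31.250], [-12.000, 27.000]] (det J = 24.000).
Solving J·Δ = −F gives Δ = (-8.896, -1.917).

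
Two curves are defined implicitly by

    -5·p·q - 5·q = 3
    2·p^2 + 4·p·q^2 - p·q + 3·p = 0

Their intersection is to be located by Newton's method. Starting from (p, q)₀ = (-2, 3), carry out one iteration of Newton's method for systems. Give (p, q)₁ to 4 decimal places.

At (-2, 3): F = (12.0000, -64.0000).
Jacobian J = [[-5·q, -5·p - 5], [4·p + 4·q^2 - q + 3, 8·p·q - p]].
At the point, J = [[-15.0000, 5.0000], [28.0000, -46.0000]] (det J = 550.0000).
Solving J·Δ = −F gives Δ = (0.4218, -1.1345).
Then the next iterate is (p, q)₁ = (-1.5782, 1.8655).

(-1.5782, 1.8655)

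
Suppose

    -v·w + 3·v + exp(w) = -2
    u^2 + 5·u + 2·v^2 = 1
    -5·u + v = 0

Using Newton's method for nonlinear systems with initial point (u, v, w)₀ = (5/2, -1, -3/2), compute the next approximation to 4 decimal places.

(-0.9250, -4.6250, 13.6982)

At (5/2, -1, -3/2): F = (-2.276870, 19.7500, -13.5000).
Jacobian J = [[0, -w + 3, -v + exp(w)], [2·u + 5, 4·v, 0], [-5, 1, 0]].
At the point, J = [[0.0000, 4.5000, 1.223130], [10.0000, -4.0000, 0.0000], [-5.0000, 1.0000, 0.0000]] (det J = -12.231302).
Solving J·Δ = −F gives Δ = (-3.4250, -3.6250, 15.1982).
Then the next iterate is (u, v, w)₁ = (-0.9250, -4.6250, 13.6982).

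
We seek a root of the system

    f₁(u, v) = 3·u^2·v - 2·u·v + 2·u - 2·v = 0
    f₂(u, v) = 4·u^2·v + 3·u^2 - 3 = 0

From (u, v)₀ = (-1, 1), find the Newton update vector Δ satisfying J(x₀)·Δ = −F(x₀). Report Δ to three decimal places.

(0.444, 0.556)

At (-1, 1): F = (1.000, 4.000).
Jacobian J = [[6·u·v - 2·v + 2, 3·u^2 - 2·u - 2], [8·u·v + 6·u, 4·u^2]].
At the point, J = [[-6.000, 3.000], [-14.000, 4.000]] (det J = 18.000).
Solving J·Δ = −F gives Δ = (0.444, 0.556).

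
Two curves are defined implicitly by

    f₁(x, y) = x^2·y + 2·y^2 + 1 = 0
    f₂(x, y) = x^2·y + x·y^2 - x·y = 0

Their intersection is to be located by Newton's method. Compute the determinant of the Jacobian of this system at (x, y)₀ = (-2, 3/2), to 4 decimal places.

J = [[2·x·y, x^2 + 4·y], [2·x·y + y^2 - y, x^2 + 2·x·y - x]].
At the point, J = [[-6.0000, 10.0000], [-5.2500, 0.0000]].
det J = 52.5000.

52.5000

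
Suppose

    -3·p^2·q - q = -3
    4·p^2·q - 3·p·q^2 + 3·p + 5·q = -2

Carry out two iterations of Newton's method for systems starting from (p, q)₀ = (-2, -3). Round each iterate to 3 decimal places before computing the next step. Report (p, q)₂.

At (-2, -3): F = (42.000, -13.000).
Jacobian J = [[-6·p·q, -3·p^2 - 1], [8·p·q - 3·q^2 + 3, 4·p^2 - 6·p·q + 5]].
At the point, J = [[-36.000, -13.000], [24.000, -15.000]] (det J = 852.000).
Solving J·Δ = −F gives Δ = (0.938, 0.634).
Then the next iterate is (p, q)₁ = (-1.062, -2.366).
Round to (-1.062, -2.366) and repeat: F = (13.37144, -5.85483), J = [[-15.07615, -4.38353], [6.30767, -5.56478]].
Δ = (0.897, -0.035), so (p, q)₂ = (-0.165, -2.401).

(-0.165, -2.401)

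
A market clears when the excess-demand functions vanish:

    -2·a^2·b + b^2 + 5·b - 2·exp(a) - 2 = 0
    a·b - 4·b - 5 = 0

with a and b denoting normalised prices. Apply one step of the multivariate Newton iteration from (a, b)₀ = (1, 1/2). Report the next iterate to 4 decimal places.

At (1, 1/2): F = (-5.686564, -6.5000).
Jacobian J = [[-4·a·b - 2·exp(a), -2·a^2 + 2·b + 5], [b, a - 4]].
At the point, J = [[-7.436564, 4.0000], [0.5000, -3.0000]] (det J = 20.309691).
Solving J·Δ = −F gives Δ = (-2.1202, -2.5200).
Then the next iterate is (a, b)₁ = (-1.1202, -2.0200).

(-1.1202, -2.0200)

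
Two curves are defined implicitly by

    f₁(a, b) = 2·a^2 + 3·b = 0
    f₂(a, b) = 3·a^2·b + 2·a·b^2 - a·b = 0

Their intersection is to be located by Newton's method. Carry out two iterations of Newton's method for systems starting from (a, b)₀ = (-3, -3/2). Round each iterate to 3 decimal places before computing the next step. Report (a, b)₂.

(-1.189, -0.710)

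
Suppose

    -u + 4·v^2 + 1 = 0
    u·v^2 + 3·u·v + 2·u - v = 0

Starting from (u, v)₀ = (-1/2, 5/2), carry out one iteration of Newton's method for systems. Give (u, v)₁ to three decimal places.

At (-1/2, 5/2): F = (26.500, -10.375).
Jacobian J = [[-1, 8·v], [v^2 + 3·v + 2, 2·u·v + 3·u - 1]].
At the point, J = [[-1.000, 20.000], [15.750, -5.000]] (det J = -310.000).
Solving J·Δ = −F gives Δ = (0.242, -1.313).
Then the next iterate is (u, v)₁ = (-0.258, 1.187).

(-0.258, 1.187)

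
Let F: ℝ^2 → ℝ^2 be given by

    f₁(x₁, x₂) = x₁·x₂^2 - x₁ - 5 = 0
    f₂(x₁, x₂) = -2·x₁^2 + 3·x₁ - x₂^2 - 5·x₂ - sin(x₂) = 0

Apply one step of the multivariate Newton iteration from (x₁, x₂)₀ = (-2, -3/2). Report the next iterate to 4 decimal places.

(-1.0954, -0.4385)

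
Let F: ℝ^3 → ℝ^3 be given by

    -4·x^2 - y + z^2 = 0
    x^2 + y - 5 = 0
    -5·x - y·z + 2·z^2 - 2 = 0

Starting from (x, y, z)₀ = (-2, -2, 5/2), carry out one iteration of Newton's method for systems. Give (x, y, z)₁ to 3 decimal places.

At (-2, -2, 5/2): F = (-7.750, -3.000, 25.500).
Jacobian J = [[-8·x, -1, 2·z], [2·x, 1, 0], [-5, -z, -y + 4·z]].
At the point, J = [[16.000, -1.000, 5.000], [-4.000, 1.000, 0.000], [-5.000, -2.500, 12.000]] (det J = 219.000).
Solving J·Δ = −F gives Δ = (1.000, 7.000, -0.250).
Then the next iterate is (x, y, z)₁ = (-1.000, 5.000, 2.250).

(-1.000, 5.000, 2.250)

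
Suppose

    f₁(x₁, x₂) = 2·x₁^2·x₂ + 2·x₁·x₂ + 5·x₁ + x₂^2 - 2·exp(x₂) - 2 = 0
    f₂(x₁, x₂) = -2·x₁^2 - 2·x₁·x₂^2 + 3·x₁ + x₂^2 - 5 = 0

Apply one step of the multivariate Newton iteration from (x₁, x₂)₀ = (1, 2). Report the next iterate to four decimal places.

At (1, 2): F = (0.221888, -8.0000).
Jacobian J = [[4·x₁·x₂ + 2·x₂ + 5, 2·x₁^2 + 2·x₁ + 2·x₂ - 2·exp(x₂)], [-4·x₁ - 2·x₂^2 + 3, -4·x₁·x₂ + 2·x₂]].
At the point, J = [[17.0000, -6.778112], [-9.0000, -4.0000]] (det J = -129.003010).
Solving J·Δ = −F gives Δ = (-0.4272, -1.0388).
Then the next iterate is (x₁, x₂)₁ = (0.5728, 0.9612).

(0.5728, 0.9612)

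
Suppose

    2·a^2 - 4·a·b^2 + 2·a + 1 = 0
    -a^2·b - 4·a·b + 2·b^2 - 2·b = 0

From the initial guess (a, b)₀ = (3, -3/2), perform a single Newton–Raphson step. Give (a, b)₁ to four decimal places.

(1.0350, -1.1715)

At (3, -3/2): F = (-2.0000, 39.0000).
Jacobian J = [[4·a - 4·b^2 + 2, -8·a·b], [-2·a·b - 4·b, -a^2 - 4·a + 4·b - 2]].
At the point, J = [[5.0000, 36.0000], [15.0000, -29.0000]] (det J = -685.0000).
Solving J·Δ = −F gives Δ = (-1.9650, 0.3285).
Then the next iterate is (a, b)₁ = (1.0350, -1.1715).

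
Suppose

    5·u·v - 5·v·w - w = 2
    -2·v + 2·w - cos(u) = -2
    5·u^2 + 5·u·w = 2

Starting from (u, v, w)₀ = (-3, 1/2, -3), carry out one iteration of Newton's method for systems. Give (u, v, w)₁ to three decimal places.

(-1.497, -0.252, -1.641)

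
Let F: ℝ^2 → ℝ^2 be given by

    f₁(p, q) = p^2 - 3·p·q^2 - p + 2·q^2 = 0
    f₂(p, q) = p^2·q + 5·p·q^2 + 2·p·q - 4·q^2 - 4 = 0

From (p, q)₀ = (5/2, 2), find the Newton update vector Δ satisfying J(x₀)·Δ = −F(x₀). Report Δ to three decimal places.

At (5/2, 2): F = (-18.250, 52.500).
Jacobian J = [[2·p - 3·q^2 - 1, -6·p·q + 4·q], [2·p·q + 5·q^2 + 2·q, p^2 + 10·p·q + 2·p - 8·q]].
At the point, J = [[-8.000, -22.000], [34.000, 45.250]] (det J = 386.000).
Solving J·Δ = −F gives Δ = (-0.853, -0.519).

(-0.853, -0.519)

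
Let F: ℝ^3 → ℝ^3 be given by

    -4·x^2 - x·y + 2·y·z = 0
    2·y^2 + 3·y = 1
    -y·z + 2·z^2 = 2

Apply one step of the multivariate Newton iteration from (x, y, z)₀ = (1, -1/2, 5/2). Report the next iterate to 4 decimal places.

At (1, -1/2, 5/2): F = (-6.0000, -2.0000, 11.7500).
Jacobian J = [[-8·x - y, -x + 2·z, 2·y], [0, 4·y + 3, 0], [0, -z, -y + 4·z]].
At the point, J = [[-7.5000, 4.0000, -1.0000], [0.0000, 1.0000, 0.0000], [0.0000, -2.5000, 10.5000]] (det J = -78.7500).
Solving J·Δ = −F gives Δ = (0.3524, 2.0000, -0.6429).
Then the next iterate is (x, y, z)₁ = (1.3524, 1.5000, 1.8571).

(1.3524, 1.5000, 1.8571)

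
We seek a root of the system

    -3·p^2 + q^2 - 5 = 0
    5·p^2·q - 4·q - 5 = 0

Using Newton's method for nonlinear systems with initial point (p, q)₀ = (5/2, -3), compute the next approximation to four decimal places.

At (5/2, -3): F = (-14.7500, -86.7500).
Jacobian J = [[-6·p, 2·q], [10·p·q, 5·p^2 - 4]].
At the point, J = [[-15.0000, -6.0000], [-75.0000, 27.2500]] (det J = -858.7500).
Solving J·Δ = −F gives Δ = (-1.0742, 0.2271).
Then the next iterate is (p, q)₁ = (1.4258, -2.7729).

(1.4258, -2.7729)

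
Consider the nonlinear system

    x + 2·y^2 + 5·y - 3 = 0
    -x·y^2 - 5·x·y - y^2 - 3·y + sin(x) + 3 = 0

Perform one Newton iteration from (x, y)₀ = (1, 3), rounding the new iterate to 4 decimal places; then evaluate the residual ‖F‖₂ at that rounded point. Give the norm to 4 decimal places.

10.2945

At (1, 3): F = (31.0000, -38.158529).
Jacobian J = [[1, 4·y + 5], [-y^2 - 5·y + cos(x), -2·x·y - 5·x - 2·y - 3]].
At the point, J = [[1.0000, 17.0000], [-23.459698, -20.0000]] (det J = 378.814861).
Solving J·Δ = −F gives Δ = (-0.0757, -1.8191).
Then the next iterate is (x, y)₁ = (0.9243, 1.1809).
Re-evaluating at (0.9243, 1.1809): F = (6.617850, -7.885514), so ‖F‖₂ = 10.2945.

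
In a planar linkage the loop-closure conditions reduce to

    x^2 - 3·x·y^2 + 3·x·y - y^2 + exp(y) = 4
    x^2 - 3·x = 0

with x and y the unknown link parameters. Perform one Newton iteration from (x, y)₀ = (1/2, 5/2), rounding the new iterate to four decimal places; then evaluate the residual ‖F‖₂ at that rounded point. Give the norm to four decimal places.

At (1/2, 5/2): F = (-3.442506, -1.2500).
Jacobian J = [[2·x - 3·y^2 + 3·y, -6·x·y + 3·x - 2·y + exp(y)], [2·x - 3, 0]].
At the point, J = [[-10.2500, 1.182494], [-2.0000, 0.0000]] (det J = 2.364988).
Solving J·Δ = −F gives Δ = (-0.6250, -2.5064).
Then the next iterate is (x, y)₁ = (-0.1250, -0.0064).
Re-evaluating at (-0.1250, -0.0064): F = (-2.988380, 0.390625), so ‖F‖₂ = 3.0138.

3.0138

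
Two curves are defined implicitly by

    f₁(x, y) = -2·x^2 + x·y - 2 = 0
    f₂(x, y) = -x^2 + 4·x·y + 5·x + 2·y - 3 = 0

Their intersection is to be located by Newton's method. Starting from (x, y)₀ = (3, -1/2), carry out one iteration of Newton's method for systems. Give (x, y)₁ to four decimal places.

(1.2590, -0.5873)

At (3, -1/2): F = (-21.5000, -4.0000).
Jacobian J = [[-4·x + y, x], [-2·x + 4·y + 5, 4·x + 2]].
At the point, J = [[-12.5000, 3.0000], [-3.0000, 14.0000]] (det J = -166.0000).
Solving J·Δ = −F gives Δ = (-1.7410, -0.0873).
Then the next iterate is (x, y)₁ = (1.2590, -0.5873).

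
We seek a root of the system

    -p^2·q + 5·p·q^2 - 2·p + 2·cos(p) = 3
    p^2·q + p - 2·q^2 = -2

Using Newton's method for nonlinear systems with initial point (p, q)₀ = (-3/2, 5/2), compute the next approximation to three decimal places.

(-1.227, 1.449)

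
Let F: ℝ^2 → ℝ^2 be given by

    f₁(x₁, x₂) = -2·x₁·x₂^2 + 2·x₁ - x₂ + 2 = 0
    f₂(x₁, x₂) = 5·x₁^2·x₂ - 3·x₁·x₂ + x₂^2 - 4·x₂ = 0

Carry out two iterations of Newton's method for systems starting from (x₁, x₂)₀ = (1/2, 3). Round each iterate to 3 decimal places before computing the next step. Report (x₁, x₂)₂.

At (1/2, 3): F = (-9.000, -3.750).
Jacobian J = [[-2·x₂^2 + 2, -4·x₁·x₂ - 1], [10·x₁·x₂ - 3·x₂, 5·x₁^2 - 3·x₁ + 2·x₂ - 4]].
At the point, J = [[-16.000, -7.000], [6.000, 1.750]] (det J = 14.000).
Solving J·Δ = −F gives Δ = (3.000, -8.143).
Then the next iterate is (x₁, x₂)₁ = (3.500, -5.143).
Round to (3.500, -5.143) and repeat: F = (-171.01014, -213.98480), J = [[-50.90090, 71.002], [-164.576, 36.464]].
Δ = (-0.911, 1.755), so (x₁, x₂)₂ = (2.589, -3.388).

(2.589, -3.388)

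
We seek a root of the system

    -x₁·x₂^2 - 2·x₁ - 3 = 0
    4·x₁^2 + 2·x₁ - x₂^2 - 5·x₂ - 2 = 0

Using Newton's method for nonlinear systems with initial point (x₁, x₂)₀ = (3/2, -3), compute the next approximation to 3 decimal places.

At (3/2, -3): F = (-19.500, 16.000).
Jacobian J = [[-x₂^2 - 2, -2·x₁·x₂], [8·x₁ + 2, -2·x₂ - 5]].
At the point, J = [[-11.000, 9.000], [14.000, 1.000]] (det J = -137.000).
Solving J·Δ = −F gives Δ = (-1.193, 0.708).
Then the next iterate is (x₁, x₂)₁ = (0.307, -2.292).

(0.307, -2.292)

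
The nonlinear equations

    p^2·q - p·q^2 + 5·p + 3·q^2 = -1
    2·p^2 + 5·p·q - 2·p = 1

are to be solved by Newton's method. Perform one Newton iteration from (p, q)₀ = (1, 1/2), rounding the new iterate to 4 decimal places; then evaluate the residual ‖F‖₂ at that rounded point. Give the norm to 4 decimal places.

At (1, 1/2): F = (7.0000, 1.5000).
Jacobian J = [[2·p·q - q^2 + 5, p^2 - 2·p·q + 6·q], [4·p + 5·q - 2, 5·p]].
At the point, J = [[5.7500, 3.0000], [4.5000, 5.0000]] (det J = 15.2500).
Solving J·Δ = −F gives Δ = (-2.0000, 1.5000).
Then the next iterate is (p, q)₁ = (-1.0000, 2.0000).
Re-evaluating at (-1.0000, 2.0000): F = (14.0000, -7.0000), so ‖F‖₂ = 15.6525.

15.6525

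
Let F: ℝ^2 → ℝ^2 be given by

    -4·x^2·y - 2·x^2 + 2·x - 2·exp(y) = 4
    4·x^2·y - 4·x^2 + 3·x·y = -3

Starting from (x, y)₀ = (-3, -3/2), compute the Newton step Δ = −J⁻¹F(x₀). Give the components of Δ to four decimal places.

At (-3, -3/2): F = (25.553740, -73.5000).
Jacobian J = [[-8·x·y - 4·x + 2, -4·x^2 - 2·exp(y)], [8·x·y - 8·x + 3·y, 4·x^2 + 3·x]].
At the point, J = [[-22.0000, -36.446260], [55.5000, 27.0000]] (det J = 1428.767448).
Solving J·Δ = −F gives Δ = (1.3920, -0.1391).

(1.3920, -0.1391)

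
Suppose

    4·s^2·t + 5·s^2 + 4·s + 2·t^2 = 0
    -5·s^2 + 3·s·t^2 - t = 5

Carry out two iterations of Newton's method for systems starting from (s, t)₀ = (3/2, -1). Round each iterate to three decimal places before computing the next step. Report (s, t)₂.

(-2.268, 2.157)

At (3/2, -1): F = (10.250, -10.750).
Jacobian J = [[8·s·t + 10·s + 4, 4·s^2 + 4·t], [-10·s + 3·t^2, 6·s·t - 1]].
At the point, J = [[7.000, 5.000], [-12.000, -10.000]] (det J = -10.000).
Solving J·Δ = −F gives Δ = (-4.875, 4.775).
Then the next iterate is (s, t)₁ = (-3.375, 3.775).
Round to (-3.375, 3.775) and repeat: F = (243.95281, -210.01570), J = [[-131.675, 60.66250], [76.50187, -77.44375]].
Δ = (1.107, -1.618), so (s, t)₂ = (-2.268, 2.157).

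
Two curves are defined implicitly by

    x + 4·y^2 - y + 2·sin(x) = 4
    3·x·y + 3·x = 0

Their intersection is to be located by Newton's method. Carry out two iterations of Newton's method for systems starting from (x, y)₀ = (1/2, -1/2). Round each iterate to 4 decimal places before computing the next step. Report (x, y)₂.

At (1/2, -1/2): F = (-1.041149, 0.7500).
Jacobian J = [[2·cos(x) + 1, 8·y - 1], [3·y + 3, 3·x]].
At the point, J = [[2.755165, -5.0000], [1.5000, 1.5000]] (det J = 11.632748).
Solving J·Δ = −F gives Δ = (-0.1881, -0.3119).
Then the next iterate is (x, y)₁ = (0.3119, -0.8119).
Round to (0.3119, -0.8119) and repeat: F = (0.374261, 0.176005), J = [[2.903504, -7.4952], [0.5643, 0.9357]].
Δ = (-0.2403, -0.0432), so (x, y)₂ = (0.0716, -0.8551).

(0.0716, -0.8551)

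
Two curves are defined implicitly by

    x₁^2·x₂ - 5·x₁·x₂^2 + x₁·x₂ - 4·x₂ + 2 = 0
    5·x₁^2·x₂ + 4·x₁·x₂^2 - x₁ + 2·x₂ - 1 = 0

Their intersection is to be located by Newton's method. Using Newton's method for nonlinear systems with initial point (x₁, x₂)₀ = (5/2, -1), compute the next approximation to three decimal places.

At (5/2, -1): F = (-15.250, -26.750).
Jacobian J = [[2·x₁·x₂ - 5·x₂^2 + x₂, x₁^2 - 10·x₁·x₂ + x₁ - 4], [10·x₁·x₂ + 4·x₂^2 - 1, 5·x₁^2 + 8·x₁·x₂ + 2]].
At the point, J = [[-11.000, 29.750], [-22.000, 13.250]] (det J = 508.750).
Solving J·Δ = −F gives Δ = (-1.167, 0.081).
Then the next iterate is (x₁, x₂)₁ = (1.333, -0.919).

(1.333, -0.919)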